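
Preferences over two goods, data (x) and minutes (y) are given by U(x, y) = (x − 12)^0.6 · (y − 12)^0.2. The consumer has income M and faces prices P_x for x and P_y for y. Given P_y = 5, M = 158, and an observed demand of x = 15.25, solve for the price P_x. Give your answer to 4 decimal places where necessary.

Let x' = x−12, y' = y−12. MRS = 3·y'/x' = P_x/P_y.
After buying the subsistence bundle (12, 12), a share 0.75 of the remaining income goes to x: x* = 12 + 0.75·(M − 12P_x − 12P_y)/P_x.
Set x* = 15.25 in the demand function and solve for P_x: P_x = 6.

P_x = 6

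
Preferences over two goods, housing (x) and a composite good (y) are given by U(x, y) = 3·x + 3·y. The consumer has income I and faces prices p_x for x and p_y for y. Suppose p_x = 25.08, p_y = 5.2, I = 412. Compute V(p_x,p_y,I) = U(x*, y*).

V = 237.6923

Perfect substitutes: compare marginal utility per dollar. 3/p_x vs 3/p_y → 0.1196 vs 0.5769.
y gives more utility per dollar, so spend all income on y: y* = I/p_y, x* = 0.
Numerically: x* = 0, y* = 79.2308.
Utility at the optimum: U(0, 79.2308) = 237.6923.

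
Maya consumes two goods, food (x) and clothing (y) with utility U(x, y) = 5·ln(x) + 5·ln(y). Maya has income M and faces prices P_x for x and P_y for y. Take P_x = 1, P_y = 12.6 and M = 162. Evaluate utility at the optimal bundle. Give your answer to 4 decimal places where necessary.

The MRS is y/x. Set MRS = P_x/P_y.
Rearranging, P_y·y = P_x·x. Substituting into the budget gives P_x·x·(1 + 1) = M.
Demand: x*(P_x,P_y,M) = 0.5·M/P_x and y* = 0.5·M/P_y.
At P_x=1, P_y=12.6, M=162: x* = 0.5·162/1 = 81, y* = 6.4286.
Utility at the optimum: U(81, 6.4286) = 31.276.

V = 31.276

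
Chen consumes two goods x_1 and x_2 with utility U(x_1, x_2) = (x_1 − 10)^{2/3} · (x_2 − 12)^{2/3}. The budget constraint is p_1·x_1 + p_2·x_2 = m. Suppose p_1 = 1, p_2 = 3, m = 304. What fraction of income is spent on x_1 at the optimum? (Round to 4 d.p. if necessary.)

This is Cobb-Douglas in (x_1−10, x_2−12): tangency gives 2/3·p_2·(x_2−12) = 2/3·p_1·(x_1−10).
Substituting into the budget: x_1* = 10 + 0.5·(m − 10·p_1 − 12·p_2)/p_1, and x_2* = 12 + 0.5·(…)/p_2.
Discretionary income = 304 − 10·1 − 12·3 = 258; x_1* = 10 + 0.5·258/1 = 139; x_2* = 12 + 0.5·258/3 = 55.
Expenditure on x_1: 1·139 = 139; share = 0.4572.

share on x_1 = 0.4572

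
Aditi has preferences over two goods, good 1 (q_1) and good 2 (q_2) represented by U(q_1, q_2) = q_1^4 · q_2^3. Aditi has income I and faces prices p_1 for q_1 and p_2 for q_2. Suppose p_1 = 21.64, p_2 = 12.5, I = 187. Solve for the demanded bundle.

The MRS is (4/3)·q_2/q_1. Set MRS = p_1/p_2.
Rearranging, p_2·q_2 = (3/4)·p_1·q_1. Substituting into the budget gives p_1·q_1·(1 + (3/4)) = I.
Demand: q_1*(p_1,p_2,I) = 4/7·I/p_1 and q_2* = 3/7·I/p_2.
At p_1=21.64, p_2=12.5, I=187: q_1* = 4/7·187/21.64 = 4.9379, q_2* = 6.4114.

q_1* = 4.9379, q_2* = 6.4114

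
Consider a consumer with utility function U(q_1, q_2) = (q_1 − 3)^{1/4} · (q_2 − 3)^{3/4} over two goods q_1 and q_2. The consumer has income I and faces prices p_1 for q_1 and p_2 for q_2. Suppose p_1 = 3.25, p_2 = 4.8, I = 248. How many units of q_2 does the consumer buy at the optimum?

q_2* = 37.9766

This is Cobb-Douglas in (q_1−3, q_2−3): tangency gives 0.25·p_2·(q_2−3) = 0.75·p_1·(q_1−3).
Substituting into the budget: q_1* = 3 + 0.25·(I − 3·p_1 − 3·p_2)/p_1, and q_2* = 3 + 0.75·(…)/p_2.
Discretionary income = 248 − 3·3.25 − 3·4.8 = 223.85; q_2* = 3 + 0.75·223.85/4.8 = 37.9766.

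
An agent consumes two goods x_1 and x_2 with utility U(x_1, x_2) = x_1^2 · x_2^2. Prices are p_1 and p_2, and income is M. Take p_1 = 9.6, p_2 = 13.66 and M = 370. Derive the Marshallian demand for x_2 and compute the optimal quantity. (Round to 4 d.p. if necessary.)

x_2* = 13.5432

Demand: x_1*(p_1,p_2,M) = 0.5·M/p_1 and x_2* = 0.5·M/p_2.
At p_1=9.6, p_2=13.66, M=370: x_2* = 0.5·370/13.66 = 13.5432.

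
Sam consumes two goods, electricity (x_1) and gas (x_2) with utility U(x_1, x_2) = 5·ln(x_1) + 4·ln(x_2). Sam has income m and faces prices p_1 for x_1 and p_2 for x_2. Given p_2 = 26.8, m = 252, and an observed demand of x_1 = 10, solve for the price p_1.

The MRS is (5/4)·x_2/x_1. Set MRS = p_1/p_2.
Rearranging, p_2·x_2 = (4/5)·p_1·x_1. Substituting into the budget gives p_1·x_1·(1 + (4/5)) = m.
Demand: x_1*(p_1,p_2,m) = 5/9·m/p_1 and x_2* = 4/9·m/p_2.
Set x_1* = 10 in the demand function and solve for p_1: p_1 = 14.

p_1 = 14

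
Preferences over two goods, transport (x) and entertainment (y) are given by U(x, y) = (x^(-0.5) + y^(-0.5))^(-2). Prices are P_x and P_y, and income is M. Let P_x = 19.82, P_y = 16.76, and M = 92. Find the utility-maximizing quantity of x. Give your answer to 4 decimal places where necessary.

MRS = MU_x/MU_y = (y/x)^(1.5). Set equal to P_x/P_y.
Solve for the ratio: y/x = [P_x/P_y]^(2/3).
With the ratio pinned down, the budget gives x* = M/(P_x + P_y·(y/x)) and y* = (y/x)·x*.
Numerically y/x = 1.118287, so x* = 92/(19.82 + 16.76·1.118287) = 2.3857.

x* = 2.3857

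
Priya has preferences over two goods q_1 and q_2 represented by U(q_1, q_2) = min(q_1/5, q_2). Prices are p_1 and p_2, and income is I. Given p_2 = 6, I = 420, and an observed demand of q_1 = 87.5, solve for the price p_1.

Leontief preferences: the optimum is at the kink where q_1/5 = q_2/1, i.e. q_2 = (1/5)·q_1.
Budget: p_1·q_1 + p_2·(1/5)·q_1 = I, so (5·p_1 + p_2)·q_1 = 5·I.
Demand: q_1*(p_1,p_2,I) = 5·I/(5·p_1 + p_2), q_2* = I/(5·p_1 + p_2).
Set q_1* = 87.5 in the demand function and solve for p_1: p_1 = 3.6.

p_1 = 3.6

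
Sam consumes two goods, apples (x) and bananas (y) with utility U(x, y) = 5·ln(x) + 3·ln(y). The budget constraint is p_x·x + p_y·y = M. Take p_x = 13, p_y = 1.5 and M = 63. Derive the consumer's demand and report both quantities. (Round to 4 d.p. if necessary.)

MU_x/MU_y = (5·y)/(3·x); tangency sets this equal to p_x/p_y.
Rearranging, p_y·y = (3/5)·p_x·x. Substituting into the budget gives p_x·x·(1 + (3/5)) = M.
Demand: x*(p_x,p_y,M) = 0.625·M/p_x and y* = 0.375·M/p_y.
At p_x=13, p_y=1.5, M=63: x* = 0.625·63/13 = 3.0288, y* = 15.75.

x* = 3.0288, y* = 15.75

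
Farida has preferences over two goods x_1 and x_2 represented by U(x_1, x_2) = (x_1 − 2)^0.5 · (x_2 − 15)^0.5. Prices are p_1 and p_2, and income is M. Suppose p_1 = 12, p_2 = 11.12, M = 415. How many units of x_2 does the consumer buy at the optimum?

This is Cobb-Douglas in (x_1−2, x_2−15): tangency gives 0.5·p_2·(x_2−15) = 0.5·p_1·(x_1−2).
Substituting into the budget: x_1* = 2 + 0.5·(M − 2·p_1 − 15·p_2)/p_1, and x_2* = 15 + 0.5·(…)/p_2.
Discretionary income = 415 − 2·12 − 15·11.12 = 224.2; x_2* = 15 + 0.5·224.2/11.12 = 25.0809.

x_2* = 25.0809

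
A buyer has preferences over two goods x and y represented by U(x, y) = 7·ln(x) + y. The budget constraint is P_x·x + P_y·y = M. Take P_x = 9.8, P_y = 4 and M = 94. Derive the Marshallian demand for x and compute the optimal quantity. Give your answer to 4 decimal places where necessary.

At the given prices: x* = 7·4/9.8 = 2.8571.

x* = 2.8571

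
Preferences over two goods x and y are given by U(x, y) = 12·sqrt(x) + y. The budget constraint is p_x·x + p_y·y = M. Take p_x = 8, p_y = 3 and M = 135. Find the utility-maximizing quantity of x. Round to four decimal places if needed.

Utility is quasi-linear in y; the FOC for x is 6/√x = p_x/p_y.
Thus x* = (6·p_y/p_x)² — independent of M — with the rest of income spent on y.
Plugging in: x* = (6·3/8)² = 5.0625.

x* = 5.0625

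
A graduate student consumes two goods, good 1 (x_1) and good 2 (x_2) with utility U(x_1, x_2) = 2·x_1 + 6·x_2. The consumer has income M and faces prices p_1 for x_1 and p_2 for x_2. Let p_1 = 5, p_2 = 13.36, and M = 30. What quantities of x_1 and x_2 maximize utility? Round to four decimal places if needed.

x_1* = 0, x_2* = 2.2455

Perfect substitutes: compare marginal utility per dollar. 2/p_1 vs 6/p_2 → 0.4 vs 0.4491.
x_2 gives more utility per dollar, so spend all income on x_2: x_2* = M/p_2, x_1* = 0.
Numerically: x_1* = 0, x_2* = 2.2455.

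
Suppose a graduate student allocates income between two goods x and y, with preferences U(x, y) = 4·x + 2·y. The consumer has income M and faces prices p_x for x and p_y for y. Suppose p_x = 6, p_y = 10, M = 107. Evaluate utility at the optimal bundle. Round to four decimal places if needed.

x gives more utility per dollar, so spend all income on x: x* = M/p_x, y* = 0.
Numerically: x* = 17.8333, y* = 0.
Utility at the optimum: U(17.8333, 0) = 71.3333.

V = 71.3333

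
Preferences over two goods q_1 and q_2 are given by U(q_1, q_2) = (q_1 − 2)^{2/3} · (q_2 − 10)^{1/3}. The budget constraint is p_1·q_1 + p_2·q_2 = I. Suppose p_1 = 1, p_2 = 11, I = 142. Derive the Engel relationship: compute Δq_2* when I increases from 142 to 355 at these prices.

After buying the subsistence bundle (2, 10), a share 2/3 of the remaining income goes to q_1: q_1* = 2 + 2/3·(I − 2p_1 − 10p_2)/p_1.
Discretionary income = 142 − 2·1 − 10·11 = 30; q_2* = 10 + 1/3·30/11 = 10.9091.
At I' = 355: q_2* = 17.3636. Change: 17.3636 − 10.9091 = 6.4545.

Δq_2* = 6.4545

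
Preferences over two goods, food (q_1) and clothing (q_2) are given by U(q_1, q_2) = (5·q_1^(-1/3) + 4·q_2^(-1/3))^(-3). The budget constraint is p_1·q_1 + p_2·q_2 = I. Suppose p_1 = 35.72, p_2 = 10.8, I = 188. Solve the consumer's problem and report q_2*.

From the CES first-order condition, (5/4)·(q_2/q_1)^(4/3) = p_1/p_2.
Solve for the ratio: q_2/q_1 = [(4/5)·p_1/p_2]^(0.75).
With the ratio pinned down, the budget gives q_1* = I/(p_1 + p_2·(q_2/q_1)) and q_2* = (q_2/q_1)·q_1*.
Numerically q_2/q_1 = 2.074595, so q_1* = 188/(35.72 + 10.8·2.074595) = 3.2344 and q_2* = 2.074595·3.2344 = 6.71.

q_2* = 6.71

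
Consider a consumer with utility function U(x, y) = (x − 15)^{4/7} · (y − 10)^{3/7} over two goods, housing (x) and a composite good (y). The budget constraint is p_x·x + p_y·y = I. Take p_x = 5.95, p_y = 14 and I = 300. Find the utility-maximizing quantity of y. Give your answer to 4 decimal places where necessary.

MRS = (4/3)·(y−10)/(x−15). Tangency with p_x/p_y gives y−10 = (3/4)·(p_x/p_y)·(x−15).
Substituting into the budget: x* = 15 + 4/7·(I − 15·p_x − 10·p_y)/p_x, and y* = 10 + 3/7·(…)/p_y.
Discretionary income = 300 − 15·5.95 − 10·14 = 70.75; y* = 10 + 3/7·70.75/14 = 12.1658.

y* = 12.1658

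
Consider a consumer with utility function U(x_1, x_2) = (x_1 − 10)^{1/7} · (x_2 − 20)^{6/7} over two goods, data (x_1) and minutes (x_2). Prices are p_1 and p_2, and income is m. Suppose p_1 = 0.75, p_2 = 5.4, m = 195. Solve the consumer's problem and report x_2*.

x_2* = 32.619

This is Cobb-Douglas in (x_1−10, x_2−20): tangency gives 1/7·p_2·(x_2−20) = 6/7·p_1·(x_1−10).
Substituting into the budget: x_1* = 10 + 1/7·(m − 10·p_1 − 20·p_2)/p_1, and x_2* = 20 + 6/7·(…)/p_2.
Discretionary income = 195 − 10·0.75 − 20·5.4 = 79.5; x_2* = 20 + 6/7·79.5/5.4 = 32.619.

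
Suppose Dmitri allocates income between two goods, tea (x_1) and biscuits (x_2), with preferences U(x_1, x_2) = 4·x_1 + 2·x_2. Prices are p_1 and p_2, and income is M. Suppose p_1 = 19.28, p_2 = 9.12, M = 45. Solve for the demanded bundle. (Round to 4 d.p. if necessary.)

x_1* = 0, x_2* = 4.9342

Perfect substitutes: compare marginal utility per dollar. 4/p_1 vs 2/p_2 → 0.2075 vs 0.2193.
x_2 gives more utility per dollar, so spend all income on x_2: x_2* = M/p_2, x_1* = 0.
Numerically: x_1* = 0, x_2* = 4.9342.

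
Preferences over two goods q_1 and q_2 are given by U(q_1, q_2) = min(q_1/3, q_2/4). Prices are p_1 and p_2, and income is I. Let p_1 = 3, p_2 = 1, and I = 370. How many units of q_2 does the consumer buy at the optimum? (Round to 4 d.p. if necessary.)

Leontief preferences: the optimum is at the kink where q_1/3 = q_2/4, i.e. q_2 = (4/3)·q_1.
Budget: p_1·q_1 + p_2·(4/3)·q_1 = I, so (3·p_1 + 4·p_2)·q_1 = 3·I.
Demand: q_1*(p_1,p_2,I) = 3·I/(3·p_1 + 4·p_2), q_2* = 4·I/(3·p_1 + 4·p_2).
Here 3·3 + 4·1 = 13, giving q_2* = 113.8462.

q_2* = 113.8462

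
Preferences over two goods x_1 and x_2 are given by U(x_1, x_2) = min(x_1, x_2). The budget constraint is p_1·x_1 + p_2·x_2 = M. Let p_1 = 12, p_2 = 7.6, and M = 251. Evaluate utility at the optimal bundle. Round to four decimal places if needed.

With perfect complements, no substitution: consume in ratio x_1:x_2 = 1:1.
Budget: p_1·x_1 + p_2·x_1 = M, so (p_1 + p_2)·x_1 = M.
Demand: x_1*(p_1,p_2,M) = M/(p_1 + p_2), x_2* = M/(p_1 + p_2).
Here 12 + 7.6 = 19.6, giving x_1* = 12.8061 and x_2* = 12.8061.
Utility at the optimum: U(12.8061, 12.8061) = 12.8061.

V = 12.8061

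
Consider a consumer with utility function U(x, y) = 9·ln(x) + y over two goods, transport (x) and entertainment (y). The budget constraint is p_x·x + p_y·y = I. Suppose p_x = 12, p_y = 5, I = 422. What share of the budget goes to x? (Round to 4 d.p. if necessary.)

Set MRS = p_x/p_y: (9/x)/1 = p_x/p_y.
So x*(p_x,p_y) = 9·p_y/p_x, independent of income; and y* = (I − 9·p_y)/p_y.
At the given prices: x* = 9·5/12 = 3.75, and y* = 75.4.
Expenditure on x: 12·3.75 = 45; share = 0.1066.

share on x = 0.1066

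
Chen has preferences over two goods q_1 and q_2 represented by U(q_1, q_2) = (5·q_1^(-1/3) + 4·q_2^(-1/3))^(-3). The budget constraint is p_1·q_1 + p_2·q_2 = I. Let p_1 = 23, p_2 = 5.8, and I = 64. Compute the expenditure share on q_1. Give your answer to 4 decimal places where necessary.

From the CES first-order condition, (5/4)·(q_2/q_1)^(4/3) = p_1/p_2.
Hence q_2/q_1 = ((4/5)·p_1/p_2)^(1/(4/3)), i.e. raised to the 0.75 power.
Substitute q_2 = (q_2/q_1)·q_1 into the budget: q_1* = I/(p_1 + p_2·(q_2/q_1)).
Numerically q_2/q_1 = 2.377072, so q_1* = 64/(23 + 5.8·2.377072) = 1.7397 and q_2* = 2.377072·1.7397 = 4.1355.
Expenditure on q_1: 23·1.7397 = 40.0141; share = 0.6252.

share on q_1 = 0.6252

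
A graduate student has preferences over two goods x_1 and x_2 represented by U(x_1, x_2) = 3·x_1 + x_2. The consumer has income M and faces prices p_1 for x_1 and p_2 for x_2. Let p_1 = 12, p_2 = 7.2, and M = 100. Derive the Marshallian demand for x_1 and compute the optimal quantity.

Linear utility — the consumer picks whichever good has higher MU/price: 3/12 = 0.25 vs 1/7.2 = 0.1389.
x_1 gives more utility per dollar, so spend all income on x_1: x_1* = M/p_1, x_2* = 0.
Numerically: x_1* = 8.3333, x_2* = 0.

x_1* = 8.3333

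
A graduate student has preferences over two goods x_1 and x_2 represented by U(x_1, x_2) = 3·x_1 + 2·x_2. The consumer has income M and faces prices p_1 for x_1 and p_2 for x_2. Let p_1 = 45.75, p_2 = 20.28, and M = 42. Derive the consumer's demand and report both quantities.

Linear utility — the consumer picks whichever good has higher MU/price: 3/45.75 = 0.0656 vs 2/20.28 = 0.0986.
x_2 gives more utility per dollar, so spend all income on x_2: x_2* = M/p_2, x_1* = 0.
Numerically: x_1* = 0, x_2* = 2.071.

x_1* = 0, x_2* = 2.071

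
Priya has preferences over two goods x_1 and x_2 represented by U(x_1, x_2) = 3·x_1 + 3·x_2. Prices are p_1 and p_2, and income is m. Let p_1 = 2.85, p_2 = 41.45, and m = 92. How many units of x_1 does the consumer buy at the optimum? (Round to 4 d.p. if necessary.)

Perfect substitutes: compare marginal utility per dollar. 3/p_1 vs 3/p_2 → 1.0526 vs 0.0724.
x_1 gives more utility per dollar, so spend all income on x_1: x_1* = m/p_1, x_2* = 0.
Numerically: x_1* = 32.2807, x_2* = 0.

x_1* = 32.2807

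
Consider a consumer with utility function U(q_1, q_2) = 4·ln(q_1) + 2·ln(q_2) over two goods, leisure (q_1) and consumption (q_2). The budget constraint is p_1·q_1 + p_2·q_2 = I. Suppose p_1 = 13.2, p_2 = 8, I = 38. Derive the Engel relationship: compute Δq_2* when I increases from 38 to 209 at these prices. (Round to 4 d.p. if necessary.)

MU_q_1/MU_q_2 = (4·q_2)/(2·q_1); tangency sets this equal to p_1/p_2.
So 4·p_2·q_2 = 2·p_1·q_1; combined with the budget, a share 2/3 of income goes to q_1.
Demand: q_1*(p_1,p_2,I) = 2/3·I/p_1 and q_2* = 1/3·I/p_2.
At p_1=13.2, p_2=8, I=38: q_2* = 1/3·38/8 = 1.5833.
At I' = 209: q_2* = 8.7083. Change: 8.7083 − 1.5833 = 7.125.

Δq_2* = 7.125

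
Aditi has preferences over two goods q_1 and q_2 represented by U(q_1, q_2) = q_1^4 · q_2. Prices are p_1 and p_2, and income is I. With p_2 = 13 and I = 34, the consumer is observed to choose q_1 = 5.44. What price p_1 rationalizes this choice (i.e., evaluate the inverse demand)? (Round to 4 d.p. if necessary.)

p_1 = 5

MU_q_1/MU_q_2 = (4·q_2)/(q_1); tangency sets this equal to p_1/p_2.
So 4·p_2·q_2 = p_1·q_1; combined with the budget, a share 0.8 of income goes to q_1.
Demand: q_1*(p_1,p_2,I) = 0.8·I/p_1 and q_2* = 0.2·I/p_2.
Set q_1* = 5.44 in the demand function and solve for p_1: p_1 = 5.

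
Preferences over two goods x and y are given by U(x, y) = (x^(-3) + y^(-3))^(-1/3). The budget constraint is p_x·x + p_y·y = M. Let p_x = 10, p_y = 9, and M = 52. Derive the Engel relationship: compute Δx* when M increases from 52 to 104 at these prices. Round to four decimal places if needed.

MU_x ∝ x^(-4), MU_y ∝ y^(-4), so MRS = (y/x)^(4) = p_x/p_y.
Hence y/x = (p_x/p_y)^(1/(4)), i.e. raised to the 0.25 power.
Substitute y = (y/x)·x into the budget: x* = M/(p_x + p_y·(y/x)).
Numerically y/x = 1.02669, so x* = 52/(10 + 9·1.02669) = 2.7027.
At M' = 104: x* = 5.4053. Change: 5.4053 − 2.7027 = 2.7027.

Δx* = 2.7027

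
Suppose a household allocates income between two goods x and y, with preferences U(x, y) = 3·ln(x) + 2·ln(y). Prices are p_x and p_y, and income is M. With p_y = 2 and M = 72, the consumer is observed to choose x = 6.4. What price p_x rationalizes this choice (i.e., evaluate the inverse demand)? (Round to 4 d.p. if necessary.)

Tangency: MRS = (3/2)·y/x = p_x/p_y.
So 3·p_y·y = 2·p_x·x; combined with the budget, a share 0.6 of income goes to x.
Demand: x*(p_x,p_y,M) = 0.6·M/p_x and y* = 0.4·M/p_y.
Set x* = 6.4 in the demand function and solve for p_x: p_x = 6.75.

p_x = 6.75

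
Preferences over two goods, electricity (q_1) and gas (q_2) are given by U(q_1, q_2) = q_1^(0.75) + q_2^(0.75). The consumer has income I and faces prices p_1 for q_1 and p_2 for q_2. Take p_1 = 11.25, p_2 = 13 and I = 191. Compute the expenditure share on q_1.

share on q_1 = 0.6068

MRS = MU_q_1/MU_q_2 = (q_2/q_1)^(0.25). Set equal to p_1/p_2.
Solve for the ratio: q_2/q_1 = [p_1/p_2]^(4).
With the ratio pinned down, the budget gives q_1* = I/(p_1 + p_2·(q_2/q_1)) and q_2* = (q_2/q_1)·q_1*.
Numerically q_2/q_1 = 0.560837, so q_1* = 191/(11.25 + 13·0.560837) = 10.3016 and q_2* = 0.560837·10.3016 = 5.7775.
Expenditure on q_1: 11.25·10.3016 = 115.8925; share = 0.6068.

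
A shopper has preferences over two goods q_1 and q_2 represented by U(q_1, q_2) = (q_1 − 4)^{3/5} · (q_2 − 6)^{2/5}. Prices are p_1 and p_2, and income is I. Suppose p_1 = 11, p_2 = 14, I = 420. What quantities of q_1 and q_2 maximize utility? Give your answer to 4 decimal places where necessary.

q_1* = 19.9273, q_2* = 14.3429

MRS = (3/2)·(q_2−6)/(q_1−4). Tangency with p_1/p_2 gives q_2−6 = (2/3)·(p_1/p_2)·(q_1−4).
After buying the subsistence bundle (4, 6), a share 0.6 of the remaining income goes to q_1: q_1* = 4 + 0.6·(I − 4p_1 − 6p_2)/p_1.
Discretionary income = 420 − 4·11 − 6·14 = 292; q_1* = 4 + 0.6·292/11 = 19.9273; q_2* = 6 + 0.4·292/14 = 14.3429.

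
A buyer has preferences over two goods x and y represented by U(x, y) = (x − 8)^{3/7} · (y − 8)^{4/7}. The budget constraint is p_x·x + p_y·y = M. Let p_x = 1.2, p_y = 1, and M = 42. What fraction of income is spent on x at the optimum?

This is Cobb-Douglas in (x−8, y−8): tangency gives 3/7·p_y·(y−8) = 4/7·p_x·(x−8).
After buying the subsistence bundle (8, 8), a share 3/7 of the remaining income goes to x: x* = 8 + 3/7·(M − 8p_x − 8p_y)/p_x.
Discretionary income = 42 − 8·1.2 − 8·1 = 24.4; x* = 8 + 3/7·24.4/1.2 = 16.7143; y* = 8 + 4/7·24.4/1 = 21.9429.
Expenditure on x: 1.2·16.7143 = 20.0571; share = 0.4776.

share on x = 0.4776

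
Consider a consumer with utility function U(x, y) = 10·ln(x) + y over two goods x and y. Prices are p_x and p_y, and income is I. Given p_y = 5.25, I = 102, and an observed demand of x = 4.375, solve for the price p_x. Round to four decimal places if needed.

MU_x = 10/x, MU_y = 1. Tangency: 10/x = p_x/p_y.
So x*(p_x,p_y) = 10·p_y/p_x, independent of income; and y* = (I − 10·p_y)/p_y.
Set x* = 4.375 in the demand function and solve for p_x: p_x = 12.

p_x = 12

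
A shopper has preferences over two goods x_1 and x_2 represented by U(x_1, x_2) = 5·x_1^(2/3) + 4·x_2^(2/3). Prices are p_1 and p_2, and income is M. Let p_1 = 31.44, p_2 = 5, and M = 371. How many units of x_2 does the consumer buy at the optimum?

MRS = MU_x_1/MU_x_2 = (5/4)·(x_2/x_1)^(1/3). Set equal to p_1/p_2.
Solve for the ratio: x_2/x_1 = [(4/5)·p_1/p_2]^(3).
Substitute x_2 = (x_2/x_1)·x_1 into the budget: x_1* = M/(p_1 + p_2·(x_2/x_1)).
Numerically x_2/x_1 = 127.29389, so x_1* = 371/(31.44 + 5·127.29389) = 0.5555 and x_2* = 127.29389·0.5555 = 70.7072.

x_2* = 70.7072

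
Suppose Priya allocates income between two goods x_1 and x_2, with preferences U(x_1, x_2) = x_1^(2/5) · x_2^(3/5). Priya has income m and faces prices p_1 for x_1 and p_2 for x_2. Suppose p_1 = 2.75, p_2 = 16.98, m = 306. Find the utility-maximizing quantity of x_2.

Demand: x_1*(p_1,p_2,m) = 0.4·m/p_1 and x_2* = 0.6·m/p_2.
At p_1=2.75, p_2=16.98, m=306: x_2* = 0.6·306/16.98 = 10.8127.

x_2* = 10.8127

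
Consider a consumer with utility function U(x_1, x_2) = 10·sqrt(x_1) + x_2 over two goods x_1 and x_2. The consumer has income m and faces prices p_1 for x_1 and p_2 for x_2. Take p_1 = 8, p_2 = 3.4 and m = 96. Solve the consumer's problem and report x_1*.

x_1* = 4.5156

Set MRS = p_1/p_2: 5·x_1^(−1/2) = p_1/p_2.
Thus x_1* = (5·p_2/p_1)² — independent of m — with the rest of income spent on x_2.
Plugging in: x_1* = (5·3.4/8)² = 4.5156.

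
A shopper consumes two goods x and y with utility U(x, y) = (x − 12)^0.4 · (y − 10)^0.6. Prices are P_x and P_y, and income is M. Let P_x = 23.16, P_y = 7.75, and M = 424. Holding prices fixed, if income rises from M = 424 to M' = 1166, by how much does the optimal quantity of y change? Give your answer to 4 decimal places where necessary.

MRS = (2/3)·(y−10)/(x−12). Tangency with P_x/P_y gives y−10 = (3/2)·(P_x/P_y)·(x−12).
Substituting into the budget: x* = 12 + 0.4·(M − 12·P_x − 10·P_y)/P_x, and y* = 10 + 0.6·(…)/P_y.
Discretionary income = 424 − 12·23.16 − 10·7.75 = 68.58; y* = 10 + 0.6·68.58/7.75 = 15.3094.
At M' = 1166: y* = 72.7546. Change: 72.7546 − 15.3094 = 57.4452.

Δy* = 57.4452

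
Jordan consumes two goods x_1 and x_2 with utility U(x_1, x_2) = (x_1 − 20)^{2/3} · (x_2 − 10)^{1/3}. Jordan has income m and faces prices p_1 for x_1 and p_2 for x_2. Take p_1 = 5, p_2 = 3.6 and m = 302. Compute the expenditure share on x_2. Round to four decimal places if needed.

share on x_2 = 0.3024

Let x_1' = x_1−20, x_2' = x_2−10. MRS = 2·x_2'/x_1' = p_1/p_2.
Substituting into the budget: x_1* = 20 + 2/3·(m − 20·p_1 − 10·p_2)/p_1, and x_2* = 10 + 1/3·(…)/p_2.
Discretionary income = 302 − 20·5 − 10·3.6 = 166; x_1* = 20 + 2/3·166/5 = 42.1333; x_2* = 10 + 1/3·166/3.6 = 25.3704.
Expenditure on x_2: 3.6·25.3704 = 91.3333; share = 0.3024.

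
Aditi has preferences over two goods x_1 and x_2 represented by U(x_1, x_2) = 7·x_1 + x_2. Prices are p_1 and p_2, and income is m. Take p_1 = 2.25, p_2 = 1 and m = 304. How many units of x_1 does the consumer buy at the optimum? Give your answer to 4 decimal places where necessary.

x_1* = 135.1111

x_1 gives more utility per dollar, so spend all income on x_1: x_1* = m/p_1, x_2* = 0.
Numerically: x_1* = 135.1111, x_2* = 0.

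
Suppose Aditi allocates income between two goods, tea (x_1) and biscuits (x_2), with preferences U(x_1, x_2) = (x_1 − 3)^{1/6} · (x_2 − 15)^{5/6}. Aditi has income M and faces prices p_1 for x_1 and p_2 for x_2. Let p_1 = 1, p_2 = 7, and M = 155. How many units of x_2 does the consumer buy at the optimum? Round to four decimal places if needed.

Let x_1' = x_1−3, x_2' = x_2−15. MRS = (1/5)·x_2'/x_1' = p_1/p_2.
Substituting into the budget: x_1* = 3 + 1/6·(M − 3·p_1 − 15·p_2)/p_1, and x_2* = 15 + 5/6·(…)/p_2.
Discretionary income = 155 − 3·1 − 15·7 = 47; x_2* = 15 + 5/6·47/7 = 20.5952.

x_2* = 20.5952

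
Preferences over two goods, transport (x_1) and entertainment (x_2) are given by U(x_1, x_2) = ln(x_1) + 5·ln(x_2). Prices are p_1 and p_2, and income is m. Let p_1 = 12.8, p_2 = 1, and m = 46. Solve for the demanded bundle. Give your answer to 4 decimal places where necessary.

Demand: x_1*(p_1,p_2,m) = 1/6·m/p_1 and x_2* = 5/6·m/p_2.
At p_1=12.8, p_2=1, m=46: x_1* = 1/6·46/12.8 = 0.599, x_2* = 38.3333.

x_1* = 0.599, x_2* = 38.3333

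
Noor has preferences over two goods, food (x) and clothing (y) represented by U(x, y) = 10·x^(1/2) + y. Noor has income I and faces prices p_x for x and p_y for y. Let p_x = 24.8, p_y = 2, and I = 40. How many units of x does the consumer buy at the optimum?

Solve: √x = 5·p_y/p_x, so x*(p_x,p_y) = (5·p_y/p_x)², and y* = (I − p_x·x*)/p_y.
Plugging in: x* = (5·2/24.8)² = 0.1626.

x* = 0.1626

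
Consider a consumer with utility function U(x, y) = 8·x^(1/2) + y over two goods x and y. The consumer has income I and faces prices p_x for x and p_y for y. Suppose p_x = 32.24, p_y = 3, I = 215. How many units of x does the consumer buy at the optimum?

MU_x = 4/√x, MU_y = 1. Tangency: 4/√x = p_x/p_y.
Thus x* = (4·p_y/p_x)² — independent of I — with the rest of income spent on y.
Plugging in: x* = (4·3/32.24)² = 0.1385.

x* = 0.1385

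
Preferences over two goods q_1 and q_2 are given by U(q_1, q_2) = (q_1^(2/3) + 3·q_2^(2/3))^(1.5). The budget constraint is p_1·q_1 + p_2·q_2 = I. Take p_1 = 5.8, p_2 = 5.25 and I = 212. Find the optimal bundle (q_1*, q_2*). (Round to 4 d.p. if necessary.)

q_1* = 1.0765, q_2* = 39.1916

MRS = MU_q_1/MU_q_2 = (1/3)·(q_2/q_1)^(1/3). Set equal to p_1/p_2.
Solve for the ratio: q_2/q_1 = [3·p_1/p_2]^(3).
Substitute q_2 = (q_2/q_1)·q_1 into the budget: q_1* = I/(p_1 + p_2·(q_2/q_1)).
Numerically q_2/q_1 = 36.405738, so q_1* = 212/(5.8 + 5.25·36.405738) = 1.0765 and q_2* = 36.405738·1.0765 = 39.1916.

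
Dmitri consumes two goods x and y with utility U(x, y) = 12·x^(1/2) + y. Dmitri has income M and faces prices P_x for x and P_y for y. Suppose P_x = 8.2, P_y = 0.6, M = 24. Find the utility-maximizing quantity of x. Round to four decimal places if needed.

x* = 0.1927

Set MRS = P_x/P_y: 6·x^(−1/2) = P_x/P_y.
Thus x* = (6·P_y/P_x)² — independent of M — with the rest of income spent on y.
Plugging in: x* = (6·0.6/8.2)² = 0.1927.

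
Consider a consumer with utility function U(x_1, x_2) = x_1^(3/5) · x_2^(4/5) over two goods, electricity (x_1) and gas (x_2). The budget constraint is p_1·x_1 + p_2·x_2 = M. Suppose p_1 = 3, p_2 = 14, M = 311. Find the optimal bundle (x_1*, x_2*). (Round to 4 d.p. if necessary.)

x_1* = 44.4286, x_2* = 12.6939

Demand: x_1*(p_1,p_2,M) = 3/7·M/p_1 and x_2* = 4/7·M/p_2.
At p_1=3, p_2=14, M=311: x_1* = 3/7·311/3 = 44.4286, x_2* = 12.6939.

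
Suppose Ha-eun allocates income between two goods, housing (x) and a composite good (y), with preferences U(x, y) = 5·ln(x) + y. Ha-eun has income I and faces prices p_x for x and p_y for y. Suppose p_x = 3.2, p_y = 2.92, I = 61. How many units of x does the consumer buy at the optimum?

x* = 4.5625

Set MRS = p_x/p_y: (5/x)/1 = p_x/p_y.
So x*(p_x,p_y) = 5·p_y/p_x, independent of income; and y* = (I − 5·p_y)/p_y.
At the given prices: x* = 5·2.92/3.2 = 4.5625.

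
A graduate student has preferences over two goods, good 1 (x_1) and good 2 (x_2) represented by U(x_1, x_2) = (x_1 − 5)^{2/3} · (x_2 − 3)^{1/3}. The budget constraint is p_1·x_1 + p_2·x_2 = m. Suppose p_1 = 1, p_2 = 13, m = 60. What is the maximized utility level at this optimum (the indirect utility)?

Substituting into the budget: x_1* = 5 + 2/3·(m − 5·p_1 − 3·p_2)/p_1, and x_2* = 3 + 1/3·(…)/p_2.
Discretionary income = 60 − 5·1 − 3·13 = 16; x_1* = 5 + 2/3·16/1 = 15.6667; x_2* = 3 + 1/3·16/13 = 3.4103.
Utility at the optimum: U(15.6667, 3.4103) = 3.6006.

V = 3.6006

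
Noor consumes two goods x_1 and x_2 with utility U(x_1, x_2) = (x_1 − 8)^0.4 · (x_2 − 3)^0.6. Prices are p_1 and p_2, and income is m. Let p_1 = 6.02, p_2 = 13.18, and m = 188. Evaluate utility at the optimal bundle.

Let x_1' = x_1−8, x_2' = x_2−3. MRS = (2/3)·x_2'/x_1' = p_1/p_2.
After buying the subsistence bundle (8, 3), a share 0.4 of the remaining income goes to x_1: x_1* = 8 + 0.4·(m − 8p_1 − 3p_2)/p_1.
Discretionary income = 188 − 8·6.02 − 3·13.18 = 100.3; x_1* = 8 + 0.4·100.3/6.02 = 14.6645; x_2* = 3 + 0.6·100.3/13.18 = 7.566.
Utility at the optimum: U(14.6645, 7.566) = 5.3116.

V = 5.3116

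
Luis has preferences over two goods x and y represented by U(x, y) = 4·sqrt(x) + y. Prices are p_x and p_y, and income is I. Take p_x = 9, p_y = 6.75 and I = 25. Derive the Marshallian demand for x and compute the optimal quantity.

Utility is quasi-linear in y; the FOC for x is 2/√x = p_x/p_y.
Solve: √x = 2·p_y/p_x, so x*(p_x,p_y) = (2·p_y/p_x)², and y* = (I − p_x·x*)/p_y.
Plugging in: x* = (2·6.75/9)² = 2.25.

x* = 2.25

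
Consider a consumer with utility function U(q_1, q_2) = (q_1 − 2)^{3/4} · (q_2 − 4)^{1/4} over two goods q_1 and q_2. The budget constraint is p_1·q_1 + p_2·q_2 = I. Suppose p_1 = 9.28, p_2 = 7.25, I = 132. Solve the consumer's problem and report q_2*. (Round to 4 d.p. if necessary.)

Let q_1' = q_1−2, q_2' = q_2−4. MRS = 3·q_2'/q_1' = p_1/p_2.
Substituting into the budget: q_1* = 2 + 0.75·(I − 2·p_1 − 4·p_2)/p_1, and q_2* = 4 + 0.25·(…)/p_2.
Discretionary income = 132 − 2·9.28 − 4·7.25 = 84.44; q_2* = 4 + 0.25·84.44/7.25 = 6.9117.

q_2* = 6.9117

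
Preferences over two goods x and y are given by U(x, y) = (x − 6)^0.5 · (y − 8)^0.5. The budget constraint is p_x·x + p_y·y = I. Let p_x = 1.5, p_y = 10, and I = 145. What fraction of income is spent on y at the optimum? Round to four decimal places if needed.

Discretionary income = 145 − 6·1.5 − 8·10 = 56; x* = 6 + 0.5·56/1.5 = 24.6667; y* = 8 + 0.5·56/10 = 10.8.
Expenditure on y: 10·10.8 = 108; share = 0.7448.

share on y = 0.7448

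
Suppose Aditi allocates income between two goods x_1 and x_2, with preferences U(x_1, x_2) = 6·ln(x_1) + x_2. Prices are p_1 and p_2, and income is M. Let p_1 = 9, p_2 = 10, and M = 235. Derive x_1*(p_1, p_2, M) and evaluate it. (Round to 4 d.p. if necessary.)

MU_x_1 = 6/x_1, MU_x_2 = 1. Tangency: 6/x_1 = p_1/p_2.
So x_1*(p_1,p_2) = 6·p_2/p_1, independent of income; and x_2* = (M − 6·p_2)/p_2.
At the given prices: x_1* = 6·10/9 = 6.6667.

x_1* = 6.6667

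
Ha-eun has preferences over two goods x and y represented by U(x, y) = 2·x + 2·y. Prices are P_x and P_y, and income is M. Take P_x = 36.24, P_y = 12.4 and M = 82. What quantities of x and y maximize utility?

Numerically: x* = 0, y* = 6.6129.

x* = 0, y* = 6.6129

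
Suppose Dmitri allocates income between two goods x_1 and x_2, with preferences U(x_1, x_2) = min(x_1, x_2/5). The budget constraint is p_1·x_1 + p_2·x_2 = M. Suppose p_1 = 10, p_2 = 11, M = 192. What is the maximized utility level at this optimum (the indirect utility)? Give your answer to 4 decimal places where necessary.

Leontief preferences: the optimum is at the kink where x_1/1 = x_2/5, i.e. x_2 = 5·x_1.
Budget: p_1·x_1 + p_2·5·x_1 = M, so (p_1 + 5·p_2)·x_1 = M.
Demand: x_1*(p_1,p_2,M) = M/(p_1 + 5·p_2), x_2* = 5·M/(p_1 + 5·p_2).
Here 10 + 5·11 = 65, giving x_1* = 2.9538 and x_2* = 14.7692.
Utility at the optimum: U(2.9538, 14.7692) = 2.9538.

V = 2.9538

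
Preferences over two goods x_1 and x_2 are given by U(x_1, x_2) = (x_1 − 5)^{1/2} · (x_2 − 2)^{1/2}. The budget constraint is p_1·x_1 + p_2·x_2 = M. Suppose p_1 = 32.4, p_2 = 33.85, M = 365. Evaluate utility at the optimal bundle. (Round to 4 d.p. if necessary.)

V = 2.0428

Let x_1' = x_1−5, x_2' = x_2−2. MRS = x_2'/x_1' = p_1/p_2.
After buying the subsistence bundle (5, 2), a share 0.5 of the remaining income goes to x_1: x_1* = 5 + 0.5·(M − 5p_1 − 2p_2)/p_1.
Discretionary income = 365 − 5·32.4 − 2·33.85 = 135.3; x_1* = 5 + 0.5·135.3/32.4 = 7.088; x_2* = 2 + 0.5·135.3/33.85 = 3.9985.
Utility at the optimum: U(7.088, 3.9985) = 2.0428.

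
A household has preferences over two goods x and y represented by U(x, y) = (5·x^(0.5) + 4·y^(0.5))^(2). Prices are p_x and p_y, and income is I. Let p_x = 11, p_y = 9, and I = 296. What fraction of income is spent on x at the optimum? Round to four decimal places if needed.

MU_x ∝ 5·x^(-0.5), MU_y ∝ 4·y^(-0.5), so MRS = (5/4)·(y/x)^(0.5) = p_x/p_y.
Solve for the ratio: y/x = [(4/5)·p_x/p_y]^(2).
Substitute y = (y/x)·x into the budget: x* = I/(p_x + p_y·(y/x)).
Numerically y/x = 0.956049, so x* = 296/(11 + 9·0.956049) = 15.0986 and y* = 0.956049·15.0986 = 14.435.
Expenditure on x: 11·15.0986 = 166.0848; share = 0.5611.

share on x = 0.5611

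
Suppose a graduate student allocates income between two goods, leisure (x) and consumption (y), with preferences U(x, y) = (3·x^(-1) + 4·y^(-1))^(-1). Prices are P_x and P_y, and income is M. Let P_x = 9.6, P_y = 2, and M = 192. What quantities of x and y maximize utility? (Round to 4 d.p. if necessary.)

From the CES first-order condition, (3/4)·(y/x)^(2) = P_x/P_y.
Hence y/x = ((4/3)·P_x/P_y)^(1/(2)), i.e. raised to the 0.5 power.
Substitute y = (y/x)·x into the budget: x* = M/(P_x + P_y·(y/x)).
Numerically y/x = 2.529822, so x* = 192/(9.6 + 2·2.529822) = 13.0972 and y* = 2.529822·13.0972 = 33.1335.

x* = 13.0972, y* = 33.1335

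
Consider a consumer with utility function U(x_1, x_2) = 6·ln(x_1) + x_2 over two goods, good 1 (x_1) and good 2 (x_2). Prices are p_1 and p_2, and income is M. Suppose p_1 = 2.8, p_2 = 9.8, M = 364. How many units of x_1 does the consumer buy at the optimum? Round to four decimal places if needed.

MU_x_1 = 6/x_1, MU_x_2 = 1. Tangency: 6/x_1 = p_1/p_2.
So x_1*(p_1,p_2) = 6·p_2/p_1, independent of income; and x_2* = (M − 6·p_2)/p_2.
At the given prices: x_1* = 6·9.8/2.8 = 21.

x_1* = 21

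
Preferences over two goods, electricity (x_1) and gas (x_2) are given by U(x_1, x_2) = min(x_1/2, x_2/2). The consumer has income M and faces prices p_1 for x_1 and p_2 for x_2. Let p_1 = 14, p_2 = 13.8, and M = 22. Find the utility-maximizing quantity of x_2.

Leontief preferences: the optimum is at the kink where x_1/2 = x_2/2, i.e. x_2 = x_1.
Budget: p_1·x_1 + p_2·x_1 = M, so (2·p_1 + 2·p_2)·x_1 = 2·M.
Demand: x_1*(p_1,p_2,M) = 2·M/(2·p_1 + 2·p_2), x_2* = 2·M/(2·p_1 + 2·p_2).
Here 2·14 + 2·13.8 = 55.6, giving x_2* = 0.7914.

x_2* = 0.7914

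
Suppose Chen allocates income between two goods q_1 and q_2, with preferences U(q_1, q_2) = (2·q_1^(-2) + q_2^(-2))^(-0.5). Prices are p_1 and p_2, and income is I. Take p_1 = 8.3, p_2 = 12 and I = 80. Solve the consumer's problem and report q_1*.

MRS = MU_q_1/MU_q_2 = 2·(q_2/q_1)^(3). Set equal to p_1/p_2.
Hence q_2/q_1 = ((1/2)·p_1/p_2)^(1/(3)), i.e. raised to the 1/3 power.
Substitute q_2 = (q_2/q_1)·q_1 into the budget: q_1* = I/(p_1 + p_2·(q_2/q_1)).
Numerically q_2/q_1 = 0.701922, so q_1* = 80/(8.3 + 12·0.701922) = 4.7838.

q_1* = 4.7838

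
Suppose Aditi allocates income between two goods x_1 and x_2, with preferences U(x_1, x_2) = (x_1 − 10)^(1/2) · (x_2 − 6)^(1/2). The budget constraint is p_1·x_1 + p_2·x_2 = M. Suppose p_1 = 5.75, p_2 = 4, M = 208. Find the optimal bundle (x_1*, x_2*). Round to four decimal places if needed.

x_1* = 21, x_2* = 21.8125

This is Cobb-Douglas in (x_1−10, x_2−6): tangency gives 0.5·p_2·(x_2−6) = 0.5·p_1·(x_1−10).
Substituting into the budget: x_1* = 10 + 0.5·(M − 10·p_1 − 6·p_2)/p_1, and x_2* = 6 + 0.5·(…)/p_2.
Discretionary income = 208 − 10·5.75 − 6·4 = 126.5; x_1* = 10 + 0.5·126.5/5.75 = 21; x_2* = 6 + 0.5·126.5/4 = 21.8125.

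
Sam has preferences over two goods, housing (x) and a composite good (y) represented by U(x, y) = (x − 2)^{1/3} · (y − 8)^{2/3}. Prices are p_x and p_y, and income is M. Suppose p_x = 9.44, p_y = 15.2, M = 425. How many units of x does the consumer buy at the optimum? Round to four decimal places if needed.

x* = 12.0466

Let x' = x−2, y' = y−8. MRS = (1/2)·y'/x' = p_x/p_y.
Substituting into the budget: x* = 2 + 1/3·(M − 2·p_x − 8·p_y)/p_x, and y* = 8 + 2/3·(…)/p_y.
Discretionary income = 425 − 2·9.44 − 8·15.2 = 284.52; x* = 2 + 1/3·284.52/9.44 = 12.0466.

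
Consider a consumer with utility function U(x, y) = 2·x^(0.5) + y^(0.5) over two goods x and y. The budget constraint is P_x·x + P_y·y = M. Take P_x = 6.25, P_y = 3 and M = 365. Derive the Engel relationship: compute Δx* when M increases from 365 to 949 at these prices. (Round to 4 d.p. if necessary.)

MRS = MU_x/MU_y = 2·(y/x)^(0.5). Set equal to P_x/P_y.
Solve for the ratio: y/x = [(1/2)·P_x/P_y]^(2).
Substitute y = (y/x)·x into the budget: x* = M/(P_x + P_y·(y/x)).
Numerically y/x = 1.085069, so x* = 365/(6.25 + 3·1.085069) = 38.4.
At M' = 949: x* = 99.84. Change: 99.84 − 38.4 = 61.44.

Δx* = 61.44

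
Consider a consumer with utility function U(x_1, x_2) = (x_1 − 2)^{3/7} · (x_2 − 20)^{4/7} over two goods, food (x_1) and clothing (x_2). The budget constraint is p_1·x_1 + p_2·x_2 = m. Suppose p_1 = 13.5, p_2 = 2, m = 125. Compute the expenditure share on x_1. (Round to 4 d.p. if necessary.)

MRS = (3/4)·(x_2−20)/(x_1−2). Tangency with p_1/p_2 gives x_2−20 = (4/3)·(p_1/p_2)·(x_1−2).
After buying the subsistence bundle (2, 20), a share 3/7 of the remaining income goes to x_1: x_1* = 2 + 3/7·(m − 2p_1 − 20p_2)/p_1.
Discretionary income = 125 − 2·13.5 − 20·2 = 58; x_1* = 2 + 3/7·58/13.5 = 3.8413; x_2* = 20 + 4/7·58/2 = 36.5714.
Expenditure on x_1: 13.5·3.8413 = 51.8571; share = 0.4149.

share on x_1 = 0.4149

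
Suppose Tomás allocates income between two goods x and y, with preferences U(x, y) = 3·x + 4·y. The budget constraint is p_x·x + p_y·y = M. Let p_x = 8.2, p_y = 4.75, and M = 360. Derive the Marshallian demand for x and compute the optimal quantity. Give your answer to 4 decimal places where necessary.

Perfect substitutes: compare marginal utility per dollar. 3/p_x vs 4/p_y → 0.3659 vs 0.8421.
y gives more utility per dollar, so spend all income on y: y* = M/p_y, x* = 0.
Numerically: x* = 0, y* = 75.7895.

x* = 0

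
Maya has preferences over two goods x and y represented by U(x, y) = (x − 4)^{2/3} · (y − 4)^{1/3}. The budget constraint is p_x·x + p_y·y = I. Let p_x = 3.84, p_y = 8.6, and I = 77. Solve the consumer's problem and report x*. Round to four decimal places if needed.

MRS = 2·(y−4)/(x−4). Tangency with p_x/p_y gives y−4 = (1/2)·(p_x/p_y)·(x−4).
Substituting into the budget: x* = 4 + 2/3·(I − 4·p_x − 4·p_y)/p_x, and y* = 4 + 1/3·(…)/p_y.
Discretionary income = 77 − 4·3.84 − 4·8.6 = 27.24; x* = 4 + 2/3·27.24/3.84 = 8.7292.

x* = 8.7292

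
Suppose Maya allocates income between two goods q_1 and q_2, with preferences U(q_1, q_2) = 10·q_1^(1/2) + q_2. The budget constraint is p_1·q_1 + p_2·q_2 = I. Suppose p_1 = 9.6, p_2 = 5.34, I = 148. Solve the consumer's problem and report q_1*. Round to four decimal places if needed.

MU_q_1 = 5/√q_1, MU_q_2 = 1. Tangency: 5/√q_1 = p_1/p_2.
Thus q_1* = (5·p_2/p_1)² — independent of I — with the rest of income spent on q_2.
Plugging in: q_1* = (5·5.34/9.6)² = 7.7354.

q_1* = 7.7354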